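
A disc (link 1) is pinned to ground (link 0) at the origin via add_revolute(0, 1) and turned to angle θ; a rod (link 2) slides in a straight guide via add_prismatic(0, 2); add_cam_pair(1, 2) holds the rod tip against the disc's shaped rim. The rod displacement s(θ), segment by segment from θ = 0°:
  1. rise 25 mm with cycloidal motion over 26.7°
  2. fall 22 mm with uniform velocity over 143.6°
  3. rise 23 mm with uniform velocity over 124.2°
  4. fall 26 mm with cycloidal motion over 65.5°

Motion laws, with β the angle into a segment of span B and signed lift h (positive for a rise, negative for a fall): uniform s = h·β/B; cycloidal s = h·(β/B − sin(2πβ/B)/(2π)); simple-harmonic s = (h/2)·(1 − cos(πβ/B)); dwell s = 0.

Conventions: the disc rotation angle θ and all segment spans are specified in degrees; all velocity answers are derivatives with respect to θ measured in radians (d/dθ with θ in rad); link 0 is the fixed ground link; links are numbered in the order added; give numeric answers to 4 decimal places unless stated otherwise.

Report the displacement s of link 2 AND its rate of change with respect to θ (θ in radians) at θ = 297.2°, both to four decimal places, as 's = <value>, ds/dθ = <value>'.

segment 1 (0° to 26.7°, cycloidal, h = 25) is passed completely: s = 0.0000 + (25) = 25.0000
segment 2 (26.7° to 170.3°, uniform, h = -22) is passed completely: s = 25.0000 + (-22) = 3.0000
segment 3 (170.3° to 294.5°, uniform, h = 23) is passed completely: s = 3.0000 + (23) = 26.0000
θ = 297.2° falls in segment 4 (294.5° to 360°, cycloidal, h = -26): β = 297.2 − 294.5 = 2.7°, B = 65.5°; Δs = -26·(0.0412 − sin(2π·0.0412)/(2π)) = -0.0119; s = 26.0000 − 0.0119 = 25.9881
velocity in seg [294.5°–360°] (cycloidal), θ in radians: β = 2.7° = 0.0471 rad, B = 65.5° = 1.1432 rad; ds/dθ = (h/B)(1 − cos(2πβ/B)) = ((-26)/1.1432)(1 − cos(2π·0.0412)) = -0.758578 mm/rad

s = 25.9881, ds/dθ = -0.7586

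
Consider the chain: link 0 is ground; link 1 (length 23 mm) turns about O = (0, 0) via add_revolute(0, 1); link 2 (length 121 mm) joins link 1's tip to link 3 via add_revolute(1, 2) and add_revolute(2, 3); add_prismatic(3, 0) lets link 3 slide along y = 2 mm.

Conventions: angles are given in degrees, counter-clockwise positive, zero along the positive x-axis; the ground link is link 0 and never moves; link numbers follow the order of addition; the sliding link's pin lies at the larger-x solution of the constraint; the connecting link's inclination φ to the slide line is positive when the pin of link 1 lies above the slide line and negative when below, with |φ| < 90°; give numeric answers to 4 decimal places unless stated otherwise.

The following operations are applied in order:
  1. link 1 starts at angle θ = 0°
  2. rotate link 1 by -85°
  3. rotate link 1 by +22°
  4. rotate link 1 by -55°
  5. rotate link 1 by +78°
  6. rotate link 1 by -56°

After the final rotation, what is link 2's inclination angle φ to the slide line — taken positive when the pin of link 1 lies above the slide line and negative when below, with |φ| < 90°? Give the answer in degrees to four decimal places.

geometry: r = 23 mm, L = 121 mm, e = 2 mm; θ starts at 0°
rotate link 1 by -85°: θ ← 0° -85° = -85°
rotate link 1 by +22°: θ ← -85° +22° = -63°
rotate link 1 by -55°: θ ← -63° -55° = -118°
rotate link 1 by +78°: θ ← -118° +78° = -40°
rotate link 1 by -56°: θ ← -40° -56° = -96°
h = r sin θ − e = -22.874004 − 2 = -24.874004
sin φ = h / L = -24.874004 / 121 = -0.20557028
φ = arcsin(-0.20557028) = -11.862885°

-11.8629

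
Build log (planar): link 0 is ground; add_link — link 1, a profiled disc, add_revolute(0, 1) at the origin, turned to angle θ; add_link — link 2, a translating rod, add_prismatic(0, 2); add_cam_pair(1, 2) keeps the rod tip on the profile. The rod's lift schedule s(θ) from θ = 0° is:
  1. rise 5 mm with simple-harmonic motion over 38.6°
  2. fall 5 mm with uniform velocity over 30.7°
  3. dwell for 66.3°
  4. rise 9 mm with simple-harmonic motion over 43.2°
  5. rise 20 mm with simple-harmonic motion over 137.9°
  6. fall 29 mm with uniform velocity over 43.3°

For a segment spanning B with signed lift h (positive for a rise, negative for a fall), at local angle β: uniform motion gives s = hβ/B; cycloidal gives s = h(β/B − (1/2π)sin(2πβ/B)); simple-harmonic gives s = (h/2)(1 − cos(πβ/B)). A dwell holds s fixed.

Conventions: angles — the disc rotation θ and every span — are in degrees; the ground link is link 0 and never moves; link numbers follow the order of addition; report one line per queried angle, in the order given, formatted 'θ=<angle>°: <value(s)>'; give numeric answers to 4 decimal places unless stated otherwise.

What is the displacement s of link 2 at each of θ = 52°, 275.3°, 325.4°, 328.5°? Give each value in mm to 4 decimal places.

seg 1 [0°–38.6°] simple-harmonic, h=5: full span → s += 5 → s = 5.0000
seg 2 [38.6°–69.3°] uniform, h=-5: θ=52° here. β=13.4, B=30.7. -5·13.4/30.7 = -2.1824 → s = 2.8176
seg 2 [38.6°–69.3°] uniform, h=-5: full span → s += -5 → s = 0.0000
seg 3 [69.3°–135.6°] dwell: s stays 0.0000
seg 4 [135.6°–178.8°] simple-harmonic, h=9: full span → s += 9 → s = 9.0000
seg 5 [178.8°–316.7°] simple-harmonic, h=20: θ=275.3° here. β=96.5, B=137.9. 20/2·(1 − cos(π·0.6998)) = 15.8723 → s = 24.8723
seg 5 [178.8°–316.7°] simple-harmonic, h=20: full span → s += 20 → s = 29.0000
seg 6 [316.7°–360°] uniform, h=-29: θ=325.4° here. β=8.7, B=43.3. -29·8.7/43.3 = -5.8268 → s = 23.1732
seg 6 [316.7°–360°] uniform, h=-29: θ=328.5° here. β=11.8, B=43.3. -29·11.8/43.3 = -7.9030 → s = 21.0970

θ=52°: 2.8176
θ=275.3°: 24.8723
θ=325.4°: 23.1732
θ=328.5°: 21.0970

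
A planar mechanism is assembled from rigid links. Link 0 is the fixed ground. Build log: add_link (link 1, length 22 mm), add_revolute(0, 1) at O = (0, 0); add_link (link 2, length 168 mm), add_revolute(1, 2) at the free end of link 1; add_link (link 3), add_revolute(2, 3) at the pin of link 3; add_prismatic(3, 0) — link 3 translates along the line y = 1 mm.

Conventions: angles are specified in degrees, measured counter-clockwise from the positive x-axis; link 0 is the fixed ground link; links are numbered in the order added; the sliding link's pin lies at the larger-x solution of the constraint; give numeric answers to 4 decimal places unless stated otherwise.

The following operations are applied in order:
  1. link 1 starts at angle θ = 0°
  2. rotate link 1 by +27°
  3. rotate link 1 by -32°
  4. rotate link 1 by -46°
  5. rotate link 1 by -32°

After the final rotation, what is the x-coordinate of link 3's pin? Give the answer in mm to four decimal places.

geometry: r = 22 mm, L = 168 mm, e = 1 mm; θ starts at 0°
rotate link 1 by +27°: θ ← 0° +27° = 27°
rotate link 1 by -32°: θ ← 27° -32° = -5°
rotate link 1 by -46°: θ ← -5° -46° = -51°
rotate link 1 by -32°: θ ← -51° -32° = -83°
crank pin P = (r cos θ, r sin θ) = (2.681126, -21.836015)
h = r sin θ − e = -21.836015 − 1 = -22.836015
x = r cos θ + √(L² − h²) = 2.681126 + 166.440729 = 169.121855

169.1219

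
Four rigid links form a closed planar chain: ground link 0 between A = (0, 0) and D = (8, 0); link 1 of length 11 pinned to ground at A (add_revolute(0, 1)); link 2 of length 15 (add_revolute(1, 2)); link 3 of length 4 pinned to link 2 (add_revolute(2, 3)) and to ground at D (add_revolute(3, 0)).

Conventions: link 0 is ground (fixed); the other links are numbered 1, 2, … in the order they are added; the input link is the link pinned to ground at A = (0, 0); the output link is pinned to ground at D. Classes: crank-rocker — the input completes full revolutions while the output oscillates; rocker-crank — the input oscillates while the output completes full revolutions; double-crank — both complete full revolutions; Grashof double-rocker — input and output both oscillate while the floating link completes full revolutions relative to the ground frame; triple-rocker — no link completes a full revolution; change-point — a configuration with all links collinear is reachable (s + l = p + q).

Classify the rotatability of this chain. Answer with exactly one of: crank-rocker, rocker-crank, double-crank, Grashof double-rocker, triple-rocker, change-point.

lengths: ground=8, input=11, coupler=15, output=4
sorted: s=4 (shortest), l=15 (longest), p+q=19
s + l = 19 vs p + q = 19
s + l = p + q → change-point (collinear configuration reachable)

change-point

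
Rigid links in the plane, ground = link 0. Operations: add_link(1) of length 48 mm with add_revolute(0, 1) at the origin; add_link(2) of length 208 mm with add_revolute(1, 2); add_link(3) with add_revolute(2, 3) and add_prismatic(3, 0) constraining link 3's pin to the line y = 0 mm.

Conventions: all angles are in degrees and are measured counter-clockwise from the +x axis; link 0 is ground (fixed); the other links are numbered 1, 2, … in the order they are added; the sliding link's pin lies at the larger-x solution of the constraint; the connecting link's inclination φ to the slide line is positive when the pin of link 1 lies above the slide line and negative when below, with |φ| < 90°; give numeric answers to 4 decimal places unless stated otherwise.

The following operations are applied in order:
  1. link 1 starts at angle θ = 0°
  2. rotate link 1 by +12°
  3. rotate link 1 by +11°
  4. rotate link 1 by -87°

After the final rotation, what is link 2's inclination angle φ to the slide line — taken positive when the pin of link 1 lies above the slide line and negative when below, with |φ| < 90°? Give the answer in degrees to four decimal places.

geometry: r = 48 mm, L = 208 mm, e = 0 mm; θ starts at 0°
rotate link 1 by +12°: θ ← 0° +12° = 12°
rotate link 1 by +11°: θ ← 12° +11° = 23°
rotate link 1 by -87°: θ ← 23° -87° = -64°
h = r sin θ − e = -43.142114 − 0 = -43.142114
sin φ = h / L = -43.142114 / 208 = -0.20741401
φ = arcsin(-0.20741401) = -11.970850°

-11.9708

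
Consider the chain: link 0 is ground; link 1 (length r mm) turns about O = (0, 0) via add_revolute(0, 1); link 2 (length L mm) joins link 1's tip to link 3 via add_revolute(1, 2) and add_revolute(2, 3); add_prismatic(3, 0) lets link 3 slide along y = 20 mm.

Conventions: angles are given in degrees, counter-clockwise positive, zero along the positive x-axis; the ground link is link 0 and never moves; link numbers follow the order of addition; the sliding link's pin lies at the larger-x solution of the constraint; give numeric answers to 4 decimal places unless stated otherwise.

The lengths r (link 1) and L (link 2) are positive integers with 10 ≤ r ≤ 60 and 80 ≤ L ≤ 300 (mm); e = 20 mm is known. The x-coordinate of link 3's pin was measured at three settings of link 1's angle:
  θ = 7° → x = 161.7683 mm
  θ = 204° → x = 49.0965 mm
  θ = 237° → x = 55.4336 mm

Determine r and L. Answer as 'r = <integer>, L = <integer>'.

constraint per measurement: (x − r cos θ)² + (r sin θ − e)² = L²
subtracting the θ₁ and θ₂ equations cancels the r² and L² terms:
r = (x₁² − x₂²) / (2[(x₁cos θ₁ + e sin θ₁) − (x₂cos θ₂ + e sin θ₂)]) = 55.0000 → r = 55
L² = (x₁ − r cos θ₁)² + (r sin θ₁ − e)² = 11663.9949 → L = 108.0000 → L = 108
check at θ₃=237°: x = 55.4336 (printed 55.4336) ✓

r = 55, L = 108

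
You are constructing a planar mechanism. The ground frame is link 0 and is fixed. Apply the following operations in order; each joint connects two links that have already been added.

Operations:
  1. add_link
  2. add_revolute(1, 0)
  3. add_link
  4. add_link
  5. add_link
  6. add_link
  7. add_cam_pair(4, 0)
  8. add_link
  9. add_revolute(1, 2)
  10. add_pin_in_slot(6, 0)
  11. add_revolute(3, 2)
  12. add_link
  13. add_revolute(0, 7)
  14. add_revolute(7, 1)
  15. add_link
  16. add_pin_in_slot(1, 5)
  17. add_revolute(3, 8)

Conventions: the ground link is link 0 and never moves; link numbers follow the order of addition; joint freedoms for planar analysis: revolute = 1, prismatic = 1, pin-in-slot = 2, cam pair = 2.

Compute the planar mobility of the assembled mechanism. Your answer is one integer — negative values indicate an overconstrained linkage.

link 0 = ground. State L|J1|J2 = 1|0|0
+link1  2|0|0
R(1,0) f=1→J1  2|1|0
+link2  3|1|0
+link3  4|1|0
+link4  5|1|0
+link5  6|1|0
C(4,0) f=2→J2  6|1|1
+link6  7|1|1
R(1,2) f=1→J1  7|2|1
PS(6,0) f=2→J2  7|2|2
R(3,2) f=1→J1  7|3|2
+link7  8|3|2
R(0,7) f=1→J1  8|4|2
R(7,1) f=1→J1  8|5|2
+link8  9|5|2
PS(1,5) f=2→J2  9|5|3
R(3,8) f=1→J1  9|6|3
M = 3(9−1)−2·6−3 = 24−12−3 = 9

M = 9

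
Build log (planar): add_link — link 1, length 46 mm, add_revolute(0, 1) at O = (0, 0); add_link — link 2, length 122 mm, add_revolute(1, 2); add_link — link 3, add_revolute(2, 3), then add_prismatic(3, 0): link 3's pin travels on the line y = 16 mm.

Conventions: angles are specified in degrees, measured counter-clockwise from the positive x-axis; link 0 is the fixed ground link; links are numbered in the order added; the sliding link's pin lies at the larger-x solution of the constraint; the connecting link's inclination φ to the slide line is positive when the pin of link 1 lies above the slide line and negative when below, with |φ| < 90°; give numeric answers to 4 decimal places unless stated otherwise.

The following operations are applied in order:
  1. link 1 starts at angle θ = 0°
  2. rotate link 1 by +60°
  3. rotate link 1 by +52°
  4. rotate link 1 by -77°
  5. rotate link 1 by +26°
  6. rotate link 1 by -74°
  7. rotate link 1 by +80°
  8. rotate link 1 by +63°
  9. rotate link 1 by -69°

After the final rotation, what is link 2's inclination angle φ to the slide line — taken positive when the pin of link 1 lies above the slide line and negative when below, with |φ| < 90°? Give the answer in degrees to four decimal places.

geometry: r = 46 mm, L = 122 mm, e = 16 mm; θ starts at 0°
rotate link 1 by +60°: θ ← 0° +60° = 60°
rotate link 1 by +52°: θ ← 60° +52° = 112°
rotate link 1 by -77°: θ ← 112° -77° = 35°
rotate link 1 by +26°: θ ← 35° +26° = 61°
rotate link 1 by -74°: θ ← 61° -74° = -13°
rotate link 1 by +80°: θ ← -13° +80° = 67°
rotate link 1 by +63°: θ ← 67° +63° = 130°
rotate link 1 by -69°: θ ← 130° -69° = 61°
h = r sin θ − e = 40.232507 − 16 = 24.232507
sin φ = h / L = 24.232507 / 122 = 0.19862710
φ = arcsin(0.19862710) = 11.456687°

11.4567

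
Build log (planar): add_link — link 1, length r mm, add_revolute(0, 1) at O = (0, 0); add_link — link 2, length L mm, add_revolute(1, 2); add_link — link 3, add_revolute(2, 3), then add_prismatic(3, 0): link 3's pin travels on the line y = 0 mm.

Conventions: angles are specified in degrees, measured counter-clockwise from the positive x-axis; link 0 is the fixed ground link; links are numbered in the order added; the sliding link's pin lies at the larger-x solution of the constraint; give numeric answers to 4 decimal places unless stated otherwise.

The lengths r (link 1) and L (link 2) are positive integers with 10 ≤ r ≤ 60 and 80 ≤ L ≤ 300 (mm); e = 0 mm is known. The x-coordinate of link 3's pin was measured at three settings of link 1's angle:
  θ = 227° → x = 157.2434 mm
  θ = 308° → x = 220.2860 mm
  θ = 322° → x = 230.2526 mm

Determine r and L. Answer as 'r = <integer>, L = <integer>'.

constraint per measurement: (x − r cos θ)² + (r sin θ − e)² = L²
subtracting the θ₁ and θ₂ equations cancels the r² and L² terms:
r = (x₁² − x₂²) / (2[(x₁cos θ₁ + e sin θ₁) − (x₂cos θ₂ + e sin θ₂)]) = 49.0000 → r = 49
L² = (x₁ − r cos θ₁)² + (r sin θ₁ − e)² = 37635.9815 → L = 194.0000 → L = 194
check at θ₃=322°: x = 230.2526 (printed 230.2526) ✓

r = 49, L = 194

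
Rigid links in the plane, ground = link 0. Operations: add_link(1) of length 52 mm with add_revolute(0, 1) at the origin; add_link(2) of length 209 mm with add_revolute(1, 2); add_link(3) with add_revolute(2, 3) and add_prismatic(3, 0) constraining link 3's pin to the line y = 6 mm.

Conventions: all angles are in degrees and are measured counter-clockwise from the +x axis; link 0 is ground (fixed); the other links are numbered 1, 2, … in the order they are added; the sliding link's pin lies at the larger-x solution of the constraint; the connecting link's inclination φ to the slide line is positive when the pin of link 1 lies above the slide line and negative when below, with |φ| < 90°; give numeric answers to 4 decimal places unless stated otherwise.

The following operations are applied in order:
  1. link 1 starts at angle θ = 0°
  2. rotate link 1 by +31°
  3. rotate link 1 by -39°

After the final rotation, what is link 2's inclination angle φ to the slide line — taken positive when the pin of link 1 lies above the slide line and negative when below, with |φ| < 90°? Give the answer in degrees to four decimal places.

geometry: r = 52 mm, L = 209 mm, e = 6 mm; θ starts at 0°
rotate link 1 by +31°: θ ← 0° +31° = 31°
rotate link 1 by -39°: θ ← 31° -39° = -8°
h = r sin θ − e = -7.237001 − 6 = -13.237001
sin φ = h / L = -13.237001 / 209 = -0.06333493
φ = arcsin(-0.06333493) = -3.631255°

-3.6313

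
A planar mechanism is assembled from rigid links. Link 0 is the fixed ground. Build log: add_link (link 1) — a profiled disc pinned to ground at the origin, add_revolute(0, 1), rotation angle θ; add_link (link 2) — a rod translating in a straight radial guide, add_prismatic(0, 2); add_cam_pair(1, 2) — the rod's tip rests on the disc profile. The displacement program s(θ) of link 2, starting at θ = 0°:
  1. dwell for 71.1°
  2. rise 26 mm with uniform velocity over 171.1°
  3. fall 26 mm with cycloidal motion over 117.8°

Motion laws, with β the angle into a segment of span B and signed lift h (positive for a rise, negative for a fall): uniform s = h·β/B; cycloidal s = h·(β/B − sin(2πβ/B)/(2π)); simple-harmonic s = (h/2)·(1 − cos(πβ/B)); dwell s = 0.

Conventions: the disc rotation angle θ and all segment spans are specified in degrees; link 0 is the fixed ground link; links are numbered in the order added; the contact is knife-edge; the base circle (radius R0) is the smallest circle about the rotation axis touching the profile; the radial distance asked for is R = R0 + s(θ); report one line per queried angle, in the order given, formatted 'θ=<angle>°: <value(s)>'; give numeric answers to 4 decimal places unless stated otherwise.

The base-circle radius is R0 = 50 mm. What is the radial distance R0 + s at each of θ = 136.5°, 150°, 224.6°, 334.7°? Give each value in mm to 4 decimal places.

seg 1 [0°–71.1°] dwell: s stays 0.0000
seg 2 [71.1°–242.2°] uniform, h=26: θ=136.5° here. β=65.4, B=171.1. 26·65.4/171.1 = 9.9380 → s = 9.9380
seg 2 [71.1°–242.2°] uniform, h=26: θ=150° here. β=78.9, B=171.1. 26·78.9/171.1 = 11.9895 → s = 11.9895
seg 2 [71.1°–242.2°] uniform, h=26: θ=224.6° here. β=153.5, B=171.1. 26·153.5/171.1 = 23.3255 → s = 23.3255
seg 2 [71.1°–242.2°] uniform, h=26: full span → s += 26 → s = 26.0000
seg 3 [242.2°–360°] cycloidal, h=-26: θ=334.7° here. β=92.5, B=117.8. -26·(0.7852 − sin(2π·0.7852)/(2π)) = -24.4530 → s = 1.5470
θ=136.5°: R = R0 + s = 50 + 9.9380 = 59.9380
θ=150°: R = R0 + s = 50 + 11.9895 = 61.9895
θ=224.6°: R = R0 + s = 50 + 23.3255 = 73.3255
θ=334.7°: R = R0 + s = 50 + 1.5470 = 51.5470

θ=136.5°: 59.9380
θ=150°: 61.9895
θ=224.6°: 73.3255
θ=334.7°: 51.5470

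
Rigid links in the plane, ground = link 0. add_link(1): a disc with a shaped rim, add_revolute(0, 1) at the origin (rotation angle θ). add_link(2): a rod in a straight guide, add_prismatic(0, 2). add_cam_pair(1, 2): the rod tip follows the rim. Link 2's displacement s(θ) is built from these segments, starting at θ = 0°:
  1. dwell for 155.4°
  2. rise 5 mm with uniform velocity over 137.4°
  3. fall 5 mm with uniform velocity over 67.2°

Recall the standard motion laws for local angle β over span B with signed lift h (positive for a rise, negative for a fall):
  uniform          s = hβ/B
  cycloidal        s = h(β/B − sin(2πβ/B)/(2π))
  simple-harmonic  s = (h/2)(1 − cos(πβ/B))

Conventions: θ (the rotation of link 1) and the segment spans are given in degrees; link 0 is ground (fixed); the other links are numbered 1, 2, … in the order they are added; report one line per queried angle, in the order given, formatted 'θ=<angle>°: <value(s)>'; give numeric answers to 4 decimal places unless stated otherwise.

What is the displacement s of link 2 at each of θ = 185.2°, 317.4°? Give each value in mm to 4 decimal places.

segment 1 (0° to 155.4°, dwell): s unchanged at 0.0000
θ = 185.2° falls in segment 2 (155.4° to 292.8°, uniform, h = 5): β = 185.2 − 155.4 = 29.8°, B = 137.4°; Δs = 5·29.8/137.4 = 1.0844; s = 0.0000 + 1.0844 = 1.0844
segment 2 (155.4° to 292.8°, uniform, h = 5) is passed completely: s = 0.0000 + (5) = 5.0000
θ = 317.4° falls in segment 3 (292.8° to 360°, uniform, h = -5): β = 317.4 − 292.8 = 24.6°, B = 67.2°; Δs = -5·24.6/67.2 = -1.8304; s = 5.0000 − 1.8304 = 3.1696

θ=185.2°: 1.0844
θ=317.4°: 3.1696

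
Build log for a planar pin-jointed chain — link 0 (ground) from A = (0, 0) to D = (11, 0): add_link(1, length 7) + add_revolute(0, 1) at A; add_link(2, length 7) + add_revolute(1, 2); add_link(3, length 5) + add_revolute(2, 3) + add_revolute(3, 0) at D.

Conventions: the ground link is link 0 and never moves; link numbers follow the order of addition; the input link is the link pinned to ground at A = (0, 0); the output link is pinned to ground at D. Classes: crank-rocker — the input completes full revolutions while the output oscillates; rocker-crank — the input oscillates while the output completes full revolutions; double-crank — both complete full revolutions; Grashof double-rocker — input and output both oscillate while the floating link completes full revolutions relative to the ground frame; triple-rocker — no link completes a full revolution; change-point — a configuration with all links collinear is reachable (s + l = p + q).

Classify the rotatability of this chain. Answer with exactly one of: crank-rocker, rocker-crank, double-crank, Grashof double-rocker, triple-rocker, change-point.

lengths: ground=11, input=7, coupler=7, output=5
sorted: s=5 (shortest), l=11 (longest), p+q=14
s + l = 16 vs p + q = 14
s + l > p + q → non-Grashof → no link fully rotates → triple-rocker

triple-rocker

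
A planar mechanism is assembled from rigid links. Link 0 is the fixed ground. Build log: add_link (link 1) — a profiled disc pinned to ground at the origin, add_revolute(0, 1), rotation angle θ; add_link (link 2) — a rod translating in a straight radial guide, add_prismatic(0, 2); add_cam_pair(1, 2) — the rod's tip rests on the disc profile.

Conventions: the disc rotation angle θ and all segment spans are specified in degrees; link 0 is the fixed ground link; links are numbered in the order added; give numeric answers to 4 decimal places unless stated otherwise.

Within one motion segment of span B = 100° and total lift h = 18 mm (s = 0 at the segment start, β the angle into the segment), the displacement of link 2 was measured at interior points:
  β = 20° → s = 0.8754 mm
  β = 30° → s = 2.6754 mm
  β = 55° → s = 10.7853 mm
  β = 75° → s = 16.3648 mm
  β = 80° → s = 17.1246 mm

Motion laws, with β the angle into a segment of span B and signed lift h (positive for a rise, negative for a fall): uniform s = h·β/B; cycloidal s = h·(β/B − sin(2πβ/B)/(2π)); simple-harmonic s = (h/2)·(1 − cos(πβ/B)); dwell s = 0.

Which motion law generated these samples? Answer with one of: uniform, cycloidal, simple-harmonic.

candidates at β/B = r: uniform s = h·r (linear in β); cycloidal s = h·(r − sin(2πr)/(2π)); simple-harmonic s = (h/2)(1 − cos(πr))
β=20°: printed 0.8754 | uniform 3.6000, cycloidal 0.8754, simple-harmonic 1.7188
β=30°: printed 2.6754 | uniform 5.4000, cycloidal 2.6754, simple-harmonic 3.7099
β=55°: printed 10.7853 | uniform 9.9000, cycloidal 10.7853, simple-harmonic 10.4079
β=75°: printed 16.3648 | uniform 13.5000, cycloidal 16.3648, simple-harmonic 15.3640
β=80°: printed 17.1246 | uniform 14.4000, cycloidal 17.1246, simple-harmonic 16.2812
only one law matches every sample → cycloidal

cycloidal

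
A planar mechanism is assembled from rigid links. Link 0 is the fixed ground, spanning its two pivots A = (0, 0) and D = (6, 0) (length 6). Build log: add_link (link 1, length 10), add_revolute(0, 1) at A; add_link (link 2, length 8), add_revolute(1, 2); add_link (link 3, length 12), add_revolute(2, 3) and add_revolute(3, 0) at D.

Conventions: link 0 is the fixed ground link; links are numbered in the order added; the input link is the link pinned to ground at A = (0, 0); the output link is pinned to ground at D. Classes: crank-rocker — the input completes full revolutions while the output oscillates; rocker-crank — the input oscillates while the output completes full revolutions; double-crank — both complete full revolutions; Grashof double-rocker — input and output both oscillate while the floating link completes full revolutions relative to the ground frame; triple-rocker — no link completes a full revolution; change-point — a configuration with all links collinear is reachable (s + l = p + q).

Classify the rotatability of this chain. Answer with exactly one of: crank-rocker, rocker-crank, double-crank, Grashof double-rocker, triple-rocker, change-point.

lengths: ground=6, input=10, coupler=8, output=12
sorted: s=6 (shortest), l=12 (longest), p+q=18
s + l = 18 vs p + q = 18
s + l = p + q → change-point (collinear configuration reachable)

change-point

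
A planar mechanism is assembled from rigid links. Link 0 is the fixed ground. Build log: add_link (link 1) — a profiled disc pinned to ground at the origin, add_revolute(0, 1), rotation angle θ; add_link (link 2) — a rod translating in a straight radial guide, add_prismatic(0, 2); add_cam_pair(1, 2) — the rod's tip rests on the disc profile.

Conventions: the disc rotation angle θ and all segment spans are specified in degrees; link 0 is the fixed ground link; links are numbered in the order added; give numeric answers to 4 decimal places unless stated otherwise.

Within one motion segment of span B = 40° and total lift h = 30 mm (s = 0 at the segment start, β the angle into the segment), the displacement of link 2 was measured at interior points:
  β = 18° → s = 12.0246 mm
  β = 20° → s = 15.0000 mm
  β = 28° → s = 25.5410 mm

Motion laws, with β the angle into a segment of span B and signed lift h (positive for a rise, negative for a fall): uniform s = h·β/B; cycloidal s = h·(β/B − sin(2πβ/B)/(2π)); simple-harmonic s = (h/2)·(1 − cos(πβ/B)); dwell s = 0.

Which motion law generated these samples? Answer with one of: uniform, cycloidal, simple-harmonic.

candidates at β/B = r: uniform s = h·r (linear in β); cycloidal s = h·(r − sin(2πr)/(2π)); simple-harmonic s = (h/2)(1 − cos(πr))
β=18°: printed 12.0246 | uniform 13.5000, cycloidal 12.0246, simple-harmonic 12.6535
β=20°: printed 15.0000 | uniform 15.0000, cycloidal 15.0000, simple-harmonic 15.0000
β=28°: printed 25.5410 | uniform 21.0000, cycloidal 25.5410, simple-harmonic 23.8168
only one law matches every sample → cycloidal

cycloidal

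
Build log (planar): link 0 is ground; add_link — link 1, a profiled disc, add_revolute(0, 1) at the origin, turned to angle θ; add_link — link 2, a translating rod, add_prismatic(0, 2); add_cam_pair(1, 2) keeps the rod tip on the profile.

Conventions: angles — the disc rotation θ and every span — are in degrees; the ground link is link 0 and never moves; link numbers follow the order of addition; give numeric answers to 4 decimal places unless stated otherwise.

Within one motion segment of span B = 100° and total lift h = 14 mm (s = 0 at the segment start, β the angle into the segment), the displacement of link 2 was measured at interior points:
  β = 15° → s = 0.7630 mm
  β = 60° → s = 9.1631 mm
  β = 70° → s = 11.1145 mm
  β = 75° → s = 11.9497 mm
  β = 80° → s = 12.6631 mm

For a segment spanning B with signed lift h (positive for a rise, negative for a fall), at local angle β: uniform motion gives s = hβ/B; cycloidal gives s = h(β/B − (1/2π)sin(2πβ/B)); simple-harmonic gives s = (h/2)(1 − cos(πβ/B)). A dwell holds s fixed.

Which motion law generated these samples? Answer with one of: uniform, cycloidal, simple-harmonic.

candidates at β/B = r: uniform s = h·r (linear in β); cycloidal s = h·(r − sin(2πr)/(2π)); simple-harmonic s = (h/2)(1 − cos(πr))
β=15°: printed 0.7630 | uniform 2.1000, cycloidal 0.2974, simple-harmonic 0.7630
β=60°: printed 9.1631 | uniform 8.4000, cycloidal 9.7097, simple-harmonic 9.1631
β=70°: printed 11.1145 | uniform 9.8000, cycloidal 11.9191, simple-harmonic 11.1145
β=75°: printed 11.9497 | uniform 10.5000, cycloidal 12.7282, simple-harmonic 11.9497
β=80°: printed 12.6631 | uniform 11.2000, cycloidal 13.3191, simple-harmonic 12.6631
only one law matches every sample → simple-harmonic

simple-harmonic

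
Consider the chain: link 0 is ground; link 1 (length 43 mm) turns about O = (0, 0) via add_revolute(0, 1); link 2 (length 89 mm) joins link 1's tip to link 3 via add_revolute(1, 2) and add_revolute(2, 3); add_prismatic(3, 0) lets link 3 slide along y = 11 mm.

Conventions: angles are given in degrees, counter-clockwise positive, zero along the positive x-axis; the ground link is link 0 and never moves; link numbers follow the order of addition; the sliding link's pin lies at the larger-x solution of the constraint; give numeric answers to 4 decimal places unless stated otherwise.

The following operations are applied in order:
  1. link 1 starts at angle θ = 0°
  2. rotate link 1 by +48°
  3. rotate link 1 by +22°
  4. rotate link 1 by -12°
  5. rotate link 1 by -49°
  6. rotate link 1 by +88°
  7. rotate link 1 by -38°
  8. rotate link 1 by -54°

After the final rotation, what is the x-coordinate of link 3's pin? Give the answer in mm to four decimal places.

geometry: r = 43 mm, L = 89 mm, e = 11 mm; θ starts at 0°
rotate link 1 by +48°: θ ← 0° +48° = 48°
rotate link 1 by +22°: θ ← 48° +22° = 70°
rotate link 1 by -12°: θ ← 70° -12° = 58°
rotate link 1 by -49°: θ ← 58° -49° = 9°
rotate link 1 by +88°: θ ← 9° +88° = 97°
rotate link 1 by -38°: θ ← 97° -38° = 59°
rotate link 1 by -54°: θ ← 59° -54° = 5°
crank pin P = (r cos θ, r sin θ) = (42.836372, 3.747697)
h = r sin θ − e = 3.747697 − 11 = -7.252303
x = r cos θ + √(L² − h²) = 42.836372 + 88.704025 = 131.540397

131.5404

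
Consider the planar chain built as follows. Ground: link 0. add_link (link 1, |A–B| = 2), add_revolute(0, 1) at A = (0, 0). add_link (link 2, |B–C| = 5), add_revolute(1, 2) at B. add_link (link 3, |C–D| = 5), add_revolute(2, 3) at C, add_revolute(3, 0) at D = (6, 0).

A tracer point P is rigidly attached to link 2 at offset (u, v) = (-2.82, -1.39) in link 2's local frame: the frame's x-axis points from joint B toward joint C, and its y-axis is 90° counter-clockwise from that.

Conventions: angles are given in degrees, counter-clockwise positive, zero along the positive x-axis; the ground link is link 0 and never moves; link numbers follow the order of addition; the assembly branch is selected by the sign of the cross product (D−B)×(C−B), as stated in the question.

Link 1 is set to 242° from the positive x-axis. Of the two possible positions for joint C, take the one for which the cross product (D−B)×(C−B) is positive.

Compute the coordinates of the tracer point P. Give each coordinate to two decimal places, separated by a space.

A=(0,0), D=(6.00,0)
B = A + 2.00·(cos242°, sin242°) = (-0.9389, -1.7659)
|BD| = 7.1601
circle(B,5.00) ∩ circle(D,5.00): a=3.5801, h=3.4904
  candidates: C₊=(1.6697,2.4997) cross=24.992; C₋=(3.3914,-4.2656) cross=-24.992
  branch + wants cross > 0 → take C=(1.6697,2.4997) (cross=24.992)
ex = (C−B)/|BC| = (0.5217,0.8531); ey = (-0.8531,0.5217)
P = B + -2.82·ex + -1.39·ey = (-1.2244,-4.8969)

-1.22 -4.90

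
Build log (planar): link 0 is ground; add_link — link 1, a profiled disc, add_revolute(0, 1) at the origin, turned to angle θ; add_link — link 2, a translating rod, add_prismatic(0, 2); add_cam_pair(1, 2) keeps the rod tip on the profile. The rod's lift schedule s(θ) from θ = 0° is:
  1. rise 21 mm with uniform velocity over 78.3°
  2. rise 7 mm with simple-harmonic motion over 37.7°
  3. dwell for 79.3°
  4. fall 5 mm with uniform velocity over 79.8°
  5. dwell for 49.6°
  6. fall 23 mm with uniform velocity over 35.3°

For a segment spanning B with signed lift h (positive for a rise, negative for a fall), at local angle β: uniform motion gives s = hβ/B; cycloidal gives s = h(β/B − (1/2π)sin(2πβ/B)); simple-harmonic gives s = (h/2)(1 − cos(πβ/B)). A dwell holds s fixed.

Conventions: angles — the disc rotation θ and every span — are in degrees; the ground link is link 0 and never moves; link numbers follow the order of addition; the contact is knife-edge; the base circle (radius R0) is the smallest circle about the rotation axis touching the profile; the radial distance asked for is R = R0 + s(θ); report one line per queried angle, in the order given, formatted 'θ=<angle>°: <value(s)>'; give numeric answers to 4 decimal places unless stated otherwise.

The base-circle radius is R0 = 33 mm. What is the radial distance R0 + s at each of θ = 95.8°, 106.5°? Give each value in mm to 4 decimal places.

seg 1 [0°–78.3°] uniform, h=21: full span → s += 21 → s = 21.0000
seg 2 [78.3°–116°] simple-harmonic, h=7: θ=95.8° here. β=17.5, B=37.7. 7/2·(1 − cos(π·0.4642)) = 3.1071 → s = 24.1071
seg 2 [78.3°–116°] simple-harmonic, h=7: θ=106.5° here. β=28.2, B=37.7. 7/2·(1 − cos(π·0.7480)) = 5.9594 → s = 26.9594
θ=95.8°: R = R0 + s = 33 + 24.1071 = 57.1071
θ=106.5°: R = R0 + s = 33 + 26.9594 = 59.9594

θ=95.8°: 57.1071
θ=106.5°: 59.9594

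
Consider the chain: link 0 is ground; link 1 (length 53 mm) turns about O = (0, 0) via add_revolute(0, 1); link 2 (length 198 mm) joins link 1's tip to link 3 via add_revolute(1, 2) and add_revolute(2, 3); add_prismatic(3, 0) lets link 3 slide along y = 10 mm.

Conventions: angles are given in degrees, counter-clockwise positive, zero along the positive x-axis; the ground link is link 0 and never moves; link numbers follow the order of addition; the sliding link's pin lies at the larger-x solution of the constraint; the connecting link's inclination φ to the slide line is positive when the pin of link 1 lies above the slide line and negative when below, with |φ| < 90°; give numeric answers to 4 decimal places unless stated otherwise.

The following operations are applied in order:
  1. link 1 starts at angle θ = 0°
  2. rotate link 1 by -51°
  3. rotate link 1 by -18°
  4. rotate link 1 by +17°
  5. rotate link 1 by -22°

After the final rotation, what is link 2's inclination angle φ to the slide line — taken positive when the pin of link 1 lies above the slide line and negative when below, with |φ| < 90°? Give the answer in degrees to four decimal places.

geometry: r = 53 mm, L = 198 mm, e = 10 mm; θ starts at 0°
rotate link 1 by -51°: θ ← 0° -51° = -51°
rotate link 1 by -18°: θ ← -51° -18° = -69°
rotate link 1 by +17°: θ ← -69° +17° = -52°
rotate link 1 by -22°: θ ← -52° -22° = -74°
h = r sin θ − e = -50.946870 − 10 = -60.946870
sin φ = h / L = -60.946870 / 198 = -0.30781247
φ = arcsin(-0.30781247) = -17.927449°

-17.9274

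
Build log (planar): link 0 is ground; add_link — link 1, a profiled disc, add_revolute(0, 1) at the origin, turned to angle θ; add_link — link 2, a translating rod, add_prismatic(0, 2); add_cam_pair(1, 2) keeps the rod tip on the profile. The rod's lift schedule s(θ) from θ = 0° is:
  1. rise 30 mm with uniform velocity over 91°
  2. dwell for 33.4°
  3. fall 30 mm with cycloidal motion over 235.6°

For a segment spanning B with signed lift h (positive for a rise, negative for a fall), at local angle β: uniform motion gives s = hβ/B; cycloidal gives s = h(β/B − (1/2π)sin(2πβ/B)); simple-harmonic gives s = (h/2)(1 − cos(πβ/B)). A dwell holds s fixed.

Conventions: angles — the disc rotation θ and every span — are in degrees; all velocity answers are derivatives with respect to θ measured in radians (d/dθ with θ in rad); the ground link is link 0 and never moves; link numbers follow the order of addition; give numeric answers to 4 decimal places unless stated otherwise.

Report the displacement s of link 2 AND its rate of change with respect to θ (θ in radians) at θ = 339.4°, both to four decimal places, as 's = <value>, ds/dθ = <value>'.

seg 1 [0°–91°] uniform, h=30: full span → s += 30 → s = 30.0000
seg 2 [91°–124.4°] dwell: s stays 30.0000
seg 3 [124.4°–360°] cycloidal, h=-30: θ=339.4° here. β=215, B=235.6. -30·(0.9126 − sin(2π·0.9126)/(2π)) = -29.8700 → s = 0.1300
velocity in seg [124.4°–360°] (cycloidal), θ in radians: β = 215° = 3.7525 rad, B = 235.6° = 4.1120 rad; ds/dθ = (h/B)(1 − cos(2πβ/B)) = ((-30)/4.1120)(1 − cos(2π·0.9126)) = -1.073573 mm/rad

s = 0.1300, ds/dθ = -1.0736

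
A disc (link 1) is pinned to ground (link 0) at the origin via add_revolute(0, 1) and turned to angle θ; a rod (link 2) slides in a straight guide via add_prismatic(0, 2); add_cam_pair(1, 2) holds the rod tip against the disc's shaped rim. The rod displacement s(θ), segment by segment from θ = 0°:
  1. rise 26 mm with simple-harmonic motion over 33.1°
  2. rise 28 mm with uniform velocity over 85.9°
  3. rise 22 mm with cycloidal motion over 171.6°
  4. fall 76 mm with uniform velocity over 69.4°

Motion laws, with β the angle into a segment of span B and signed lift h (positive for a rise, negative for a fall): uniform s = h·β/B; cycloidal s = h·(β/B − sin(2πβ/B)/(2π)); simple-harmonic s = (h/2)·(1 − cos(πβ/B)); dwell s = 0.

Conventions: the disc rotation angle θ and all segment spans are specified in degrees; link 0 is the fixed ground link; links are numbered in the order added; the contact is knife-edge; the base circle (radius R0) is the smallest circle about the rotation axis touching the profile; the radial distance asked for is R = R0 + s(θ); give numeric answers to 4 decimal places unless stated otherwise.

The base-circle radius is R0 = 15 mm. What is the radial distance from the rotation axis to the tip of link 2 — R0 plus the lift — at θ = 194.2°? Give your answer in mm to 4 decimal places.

segment 1 (0° to 33.1°, simple-harmonic, h = 26) is passed completely: s = 0.0000 + (26) = 26.0000
segment 2 (33.1° to 119°, uniform, h = 28) is passed completely: s = 26.0000 + (28) = 54.0000
θ = 194.2° falls in segment 3 (119° to 290.6°, cycloidal, h = 22): β = 194.2 − 119 = 75.2°, B = 171.6°; Δs = 22·(0.4382 − sin(2π·0.4382)/(2π)) = 8.3159; s = 54.0000 + 8.3159 = 62.3159
R = R0 + s = 15 + 62.3159 = 77.3159

77.3159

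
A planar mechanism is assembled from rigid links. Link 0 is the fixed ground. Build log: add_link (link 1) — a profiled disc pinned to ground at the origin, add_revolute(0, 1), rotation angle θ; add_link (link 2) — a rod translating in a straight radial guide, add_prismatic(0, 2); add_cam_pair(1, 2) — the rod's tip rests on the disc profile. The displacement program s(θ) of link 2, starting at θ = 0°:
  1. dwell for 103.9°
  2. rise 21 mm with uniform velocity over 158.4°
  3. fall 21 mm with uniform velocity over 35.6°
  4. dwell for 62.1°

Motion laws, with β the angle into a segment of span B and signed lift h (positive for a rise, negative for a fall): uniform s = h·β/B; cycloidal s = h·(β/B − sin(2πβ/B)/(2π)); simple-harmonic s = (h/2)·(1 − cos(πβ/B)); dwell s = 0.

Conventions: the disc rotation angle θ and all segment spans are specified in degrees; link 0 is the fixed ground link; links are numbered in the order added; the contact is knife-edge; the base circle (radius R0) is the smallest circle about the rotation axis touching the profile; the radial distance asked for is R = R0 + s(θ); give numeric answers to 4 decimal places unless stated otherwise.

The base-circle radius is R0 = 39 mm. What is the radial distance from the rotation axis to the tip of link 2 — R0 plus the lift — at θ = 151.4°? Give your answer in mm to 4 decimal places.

seg 1 [0°–103.9°] dwell: s stays 0.0000
seg 2 [103.9°–262.3°] uniform, h=21: θ=151.4° here. β=47.5, B=158.4. 21·47.5/158.4 = 6.2973 → s = 6.2973
R = R0 + s = 39 + 6.2973 = 45.2973

45.2973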